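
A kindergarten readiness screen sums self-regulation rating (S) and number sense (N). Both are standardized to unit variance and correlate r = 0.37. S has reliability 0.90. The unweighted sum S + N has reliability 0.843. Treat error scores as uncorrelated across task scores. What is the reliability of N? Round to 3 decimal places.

0.670

Var(S+N) = 2 + 2·0.37 = 2.740.
True-score variance = ρ_S + ρ_N + 2·0.37, so 0.843 = (0.90 + ρ_N + 0.74) / 2.740.
ρ_N = 0.843·2.740 − 0.90 − 0.74 = 0.670.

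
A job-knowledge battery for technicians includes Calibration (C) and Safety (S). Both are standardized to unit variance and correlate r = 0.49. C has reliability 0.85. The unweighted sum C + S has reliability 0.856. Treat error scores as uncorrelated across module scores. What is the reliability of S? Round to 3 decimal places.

Var(C+S) = 2 + 2·0.49 = 2.980.
True-score variance = ρ_C + ρ_S + 2·0.49, so 0.856 = (0.85 + ρ_S + 0.98) / 2.980.
ρ_S = 0.856·2.980 − 0.85 − 0.98 = 0.721.

0.721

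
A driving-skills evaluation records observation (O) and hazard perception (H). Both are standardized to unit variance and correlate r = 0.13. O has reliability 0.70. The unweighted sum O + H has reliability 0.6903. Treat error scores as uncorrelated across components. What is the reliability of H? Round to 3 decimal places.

Var(O+H) = 2 + 2·0.13 = 2.260.
True-score variance = ρ_O + ρ_H + 2·0.13, so 0.6903 = (0.70 + ρ_H + 0.26) / 2.260.
ρ_H = 0.6903·2.260 − 0.70 − 0.26 = 0.600.

0.600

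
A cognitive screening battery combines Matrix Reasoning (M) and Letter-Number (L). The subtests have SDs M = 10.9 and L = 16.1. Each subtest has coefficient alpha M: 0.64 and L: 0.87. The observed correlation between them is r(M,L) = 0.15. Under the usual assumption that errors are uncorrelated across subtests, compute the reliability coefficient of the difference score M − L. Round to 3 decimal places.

Var(M−L) = 10.9² + 16.1² − 2·10.9·16.1·0.15 = 378.02 − 52.647 = 325.373.
Under uncorrelated errors the observed covariances equal the true-score covariances, so only the own-variance terms attenuate.
True-score variance = [10.9²·0.64 + 16.1²·0.87] − 52.647 = 301.551 − 52.647 = 248.904.
Reliability = 248.904 / 325.373 = 0.765.

0.765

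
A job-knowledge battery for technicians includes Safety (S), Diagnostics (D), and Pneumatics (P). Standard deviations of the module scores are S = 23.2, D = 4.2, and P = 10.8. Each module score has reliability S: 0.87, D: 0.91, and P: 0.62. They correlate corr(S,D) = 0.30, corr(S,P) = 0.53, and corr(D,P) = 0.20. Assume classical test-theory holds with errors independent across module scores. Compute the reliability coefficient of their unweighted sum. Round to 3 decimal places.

Var(S+D+P) = 23.2² + 4.2² + 10.8² + 2·[23.2·4.2·0.30 + 23.2·10.8·0.53 + 4.2·10.8·0.20] = 672.52 + 342.202 = 1014.72.
With uncorrelated errors the cross-covariances are all true-score covariance, so they carry over unchanged; only the diagonal terms shrink to ρᵢσᵢ².
True-score variance = [23.2²·0.87 + 4.2²·0.91 + 10.8²·0.62] + 342.202 = 556.638 + 342.202 = 898.84.
Reliability = 898.84 / 1014.72 = 0.886.

0.886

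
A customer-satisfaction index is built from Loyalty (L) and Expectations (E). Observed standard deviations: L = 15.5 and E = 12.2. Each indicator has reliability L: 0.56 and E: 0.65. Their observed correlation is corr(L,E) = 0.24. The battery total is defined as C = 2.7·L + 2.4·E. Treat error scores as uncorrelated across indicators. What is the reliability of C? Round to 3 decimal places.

Var(C) = 2.7²·15.5² + 2.4²·12.2² + 2·[6.48·15.5·12.2·0.24] = 2608.74 + 588.177 = 3196.92.
Under uncorrelated errors the observed covariances equal the true-score covariances, so only the own-variance terms attenuate.
True-score variance = [2.7²·15.5²·0.56 + 2.4²·12.2²·0.65] + 588.177 = 1538.05 + 588.177 = 2126.23.
Reliability = 2126.23 / 3196.92 = 0.665.

0.665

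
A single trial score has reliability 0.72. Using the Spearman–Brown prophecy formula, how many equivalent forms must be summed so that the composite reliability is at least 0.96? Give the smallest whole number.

10

k ≥ ρ*(1−ρ₁)/(ρ₁(1−ρ*)) = 0.96·0.28 / (0.72·0.04) = 9.333.
Smallest integer k = 10.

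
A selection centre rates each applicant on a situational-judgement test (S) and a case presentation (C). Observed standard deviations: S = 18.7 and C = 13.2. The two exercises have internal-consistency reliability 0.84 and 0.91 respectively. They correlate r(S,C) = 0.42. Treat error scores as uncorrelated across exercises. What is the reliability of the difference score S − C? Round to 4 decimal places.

Var(S−C) = 18.7² + 13.2² − 2·18.7·13.2·0.42 = 523.93 − 207.346 = 316.584.
With uncorrelated errors the cross-covariances are all true-score covariance, so they carry over unchanged; only the diagonal terms shrink to ρᵢσᵢ².
True-score variance = [18.7²·0.84 + 13.2²·0.91] − 207.346 = 452.298 − 207.346 = 244.952.
Reliability = 244.952 / 316.584 = 0.7737.

0.7737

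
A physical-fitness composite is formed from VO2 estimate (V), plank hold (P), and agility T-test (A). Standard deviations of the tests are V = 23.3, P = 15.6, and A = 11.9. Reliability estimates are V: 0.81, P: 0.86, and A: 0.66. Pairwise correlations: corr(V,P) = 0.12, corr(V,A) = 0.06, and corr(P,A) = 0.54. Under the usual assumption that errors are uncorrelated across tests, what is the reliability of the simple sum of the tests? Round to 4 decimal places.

0.8516

Var(V+P+A) = 23.3² + 15.6² + 11.9² + 2·[23.3·15.6·0.12 + 23.3·11.9·0.06 + 15.6·11.9·0.54] = 927.86 + 320.999 = 1248.86.
Because errors are independent across components, Cov(Tᵢ,Tⱼ) = Cov(Xᵢ,Xⱼ); the off-diagonal part of the true-score variance is the same as above.
True-score variance = [23.3²·0.81 + 15.6²·0.86 + 11.9²·0.66] + 320.999 = 742.493 + 320.999 = 1063.49.
Reliability = 1063.49 / 1248.86 = 0.8516.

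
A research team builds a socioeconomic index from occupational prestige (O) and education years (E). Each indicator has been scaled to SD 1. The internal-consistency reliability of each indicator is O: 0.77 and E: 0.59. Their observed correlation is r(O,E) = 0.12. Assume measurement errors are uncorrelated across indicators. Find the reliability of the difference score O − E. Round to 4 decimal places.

0.6364

Var(O−E) = 1 + 1 − 2·0.12 = 2 − 0.24 = 1.76.
Under uncorrelated errors the observed covariances equal the true-score covariances, so only the own-variance terms attenuate.
True-score variance = [0.77 + 0.59] − 0.24 = 1.36 − 0.24 = 1.12.
Reliability = 1.12 / 1.76 = 0.6364.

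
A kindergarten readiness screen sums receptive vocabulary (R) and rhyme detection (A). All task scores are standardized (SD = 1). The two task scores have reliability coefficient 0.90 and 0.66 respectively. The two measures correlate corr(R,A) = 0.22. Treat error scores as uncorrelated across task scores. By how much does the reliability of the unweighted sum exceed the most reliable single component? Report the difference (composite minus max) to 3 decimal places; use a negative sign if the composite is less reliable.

Var(sum) = 2 + 0.44 = 2.44; true-score variance = 1.56 + 0.44 = 2; composite reliability = 0.8197.
Max component reliability = 0.9000.
Difference = 0.8197 − 0.9000 = -0.080.

-0.080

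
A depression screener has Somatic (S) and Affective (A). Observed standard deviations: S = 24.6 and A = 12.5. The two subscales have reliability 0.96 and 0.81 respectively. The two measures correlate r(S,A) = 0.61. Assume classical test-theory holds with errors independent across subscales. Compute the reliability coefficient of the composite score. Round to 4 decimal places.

Var(S+A) = 24.6² + 12.5² + 2·[24.6·12.5·0.61] = 761.41 + 375.15 = 1136.56.
Under uncorrelated errors the observed covariances equal the true-score covariances, so only the own-variance terms attenuate.
True-score variance = [24.6²·0.96 + 12.5²·0.81] + 375.15 = 707.516 + 375.15 = 1082.67.
Reliability = 1082.67 / 1136.56 = 0.9526.

0.9526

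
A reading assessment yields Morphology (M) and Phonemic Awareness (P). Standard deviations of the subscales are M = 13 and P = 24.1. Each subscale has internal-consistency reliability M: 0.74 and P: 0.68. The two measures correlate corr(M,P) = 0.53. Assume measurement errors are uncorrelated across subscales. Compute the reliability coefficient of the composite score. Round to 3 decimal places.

0.788

Var(M+P) = 13² + 24.1² + 2·[13·24.1·0.53] = 749.81 + 332.098 = 1081.91.
Under uncorrelated errors the observed covariances equal the true-score covariances, so only the own-variance terms attenuate.
True-score variance = [13²·0.74 + 24.1²·0.68] + 332.098 = 520.011 + 332.098 = 852.109.
Reliability = 852.109 / 1081.91 = 0.788.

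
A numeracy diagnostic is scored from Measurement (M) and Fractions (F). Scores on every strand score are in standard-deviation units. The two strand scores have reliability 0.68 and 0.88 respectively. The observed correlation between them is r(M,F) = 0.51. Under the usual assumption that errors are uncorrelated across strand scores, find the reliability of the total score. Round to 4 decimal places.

0.8543

Var(M+F) = 2 + 2·[0.51] = 2 + 1.02 = 3.02.
Under uncorrelated errors the observed covariances equal the true-score covariances, so only the own-variance terms attenuate.
True-score variance = [0.68 + 0.88] + 1.02 = 1.56 + 1.02 = 2.58.
Reliability = 2.58 / 3.02 = 0.8543.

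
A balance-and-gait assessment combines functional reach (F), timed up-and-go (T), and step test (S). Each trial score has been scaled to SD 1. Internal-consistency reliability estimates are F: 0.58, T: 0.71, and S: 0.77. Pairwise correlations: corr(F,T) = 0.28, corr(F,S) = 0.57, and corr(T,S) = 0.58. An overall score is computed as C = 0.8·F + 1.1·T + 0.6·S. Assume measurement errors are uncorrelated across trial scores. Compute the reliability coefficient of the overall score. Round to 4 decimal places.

0.8251

Var(C) = 0.8² + 1.1² + 0.6² + 2·[0.88·0.28 + 0.48·0.57 + 0.66·0.58] = 2.21 + 1.8056 = 4.0156.
Under uncorrelated errors the observed covariances equal the true-score covariances, so only the own-variance terms attenuate.
True-score variance = [0.8²·0.58 + 1.1²·0.71 + 0.6²·0.77] + 1.8056 = 1.5075 + 1.8056 = 3.3131.
Reliability = 3.3131 / 4.0156 = 0.8251.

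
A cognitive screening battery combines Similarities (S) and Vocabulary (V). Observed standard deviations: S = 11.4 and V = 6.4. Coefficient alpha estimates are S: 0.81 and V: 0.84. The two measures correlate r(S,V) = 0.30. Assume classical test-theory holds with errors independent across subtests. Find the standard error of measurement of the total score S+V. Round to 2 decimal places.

5.59

Var(total) = 170.92 + 43.776 = 214.696.
True-score variance = 139.674 + 43.776 = 183.45, so reliability = 0.8545.
Error variance = 214.696 − 183.45 = 31.246; SEM = √31.246 = 5.59.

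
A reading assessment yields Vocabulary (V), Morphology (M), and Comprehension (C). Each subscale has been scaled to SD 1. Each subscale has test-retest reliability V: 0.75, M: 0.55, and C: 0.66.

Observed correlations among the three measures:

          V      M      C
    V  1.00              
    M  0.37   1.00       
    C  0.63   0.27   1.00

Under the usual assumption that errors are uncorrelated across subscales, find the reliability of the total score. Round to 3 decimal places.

Var(V+M+C) = 3 + 2·[0.37 + 0.63 + 0.27] = 3 + 2.54 = 5.54.
Under uncorrelated errors the observed covariances equal the true-score covariances, so only the own-variance terms attenuate.
True-score variance = [0.75 + 0.55 + 0.66] + 2.54 = 1.96 + 2.54 = 4.5.
Reliability = 4.5 / 5.54 = 0.812.

0.812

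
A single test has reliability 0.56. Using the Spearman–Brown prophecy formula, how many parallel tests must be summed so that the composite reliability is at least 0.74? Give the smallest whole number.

3

k ≥ ρ*(1−ρ₁)/(ρ₁(1−ρ*)) = 0.74·0.44 / (0.56·0.26) = 2.236.
Smallest integer k = 3.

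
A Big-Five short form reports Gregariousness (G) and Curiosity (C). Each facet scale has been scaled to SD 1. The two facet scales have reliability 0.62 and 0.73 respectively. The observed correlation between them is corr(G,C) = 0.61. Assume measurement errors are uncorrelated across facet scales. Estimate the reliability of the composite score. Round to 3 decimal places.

0.798

Var(G+C) = 2 + 2·[0.61] = 2 + 1.22 = 3.22.
Under uncorrelated errors the observed covariances equal the true-score covariances, so only the own-variance terms attenuate.
True-score variance = [0.62 + 0.73] + 1.22 = 1.35 + 1.22 = 2.57.
Reliability = 2.57 / 3.22 = 0.798.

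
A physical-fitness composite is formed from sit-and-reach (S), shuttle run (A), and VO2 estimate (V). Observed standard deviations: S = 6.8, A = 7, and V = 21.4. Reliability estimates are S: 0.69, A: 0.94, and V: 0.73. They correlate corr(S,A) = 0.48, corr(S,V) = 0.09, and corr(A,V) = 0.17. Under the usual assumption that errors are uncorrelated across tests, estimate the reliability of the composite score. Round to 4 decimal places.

Var(S+A+V) = 6.8² + 7² + 21.4² + 2·[6.8·7·0.48 + 6.8·21.4·0.09 + 7·21.4·0.17] = 553.2 + 122.822 = 676.022.
Because errors are independent across components, Cov(Tᵢ,Tⱼ) = Cov(Xᵢ,Xⱼ); the off-diagonal part of the true-score variance is the same as above.
True-score variance = [6.8²·0.69 + 7²·0.94 + 21.4²·0.73] + 122.822 = 412.276 + 122.822 = 535.098.
Reliability = 535.098 / 676.022 = 0.7915.

0.7915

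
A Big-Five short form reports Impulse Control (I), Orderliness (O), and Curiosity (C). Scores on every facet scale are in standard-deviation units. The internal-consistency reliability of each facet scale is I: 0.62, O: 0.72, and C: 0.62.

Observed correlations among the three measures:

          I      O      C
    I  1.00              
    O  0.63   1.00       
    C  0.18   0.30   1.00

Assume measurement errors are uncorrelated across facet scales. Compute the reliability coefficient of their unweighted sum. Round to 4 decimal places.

0.8008

Var(I+O+C) = 3 + 2·[0.63 + 0.18 + 0.30] = 3 + 2.22 = 5.22.
Under uncorrelated errors the observed covariances equal the true-score covariances, so only the own-variance terms attenuate.
True-score variance = [0.62 + 0.72 + 0.62] + 2.22 = 1.96 + 2.22 = 4.18.
Reliability = 4.18 / 5.22 = 0.8008.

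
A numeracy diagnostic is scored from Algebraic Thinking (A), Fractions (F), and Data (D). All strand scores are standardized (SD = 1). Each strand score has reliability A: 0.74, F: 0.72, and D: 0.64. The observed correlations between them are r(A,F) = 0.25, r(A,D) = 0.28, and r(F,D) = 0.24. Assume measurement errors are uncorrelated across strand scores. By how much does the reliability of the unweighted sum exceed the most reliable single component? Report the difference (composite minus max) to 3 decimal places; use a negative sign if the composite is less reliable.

Var(sum) = 3 + 1.54 = 4.54; true-score variance = 2.1 + 1.54 = 3.64; composite reliability = 0.8018.
Max component reliability = 0.7400.
Difference = 0.8018 − 0.7400 = 0.062.

0.062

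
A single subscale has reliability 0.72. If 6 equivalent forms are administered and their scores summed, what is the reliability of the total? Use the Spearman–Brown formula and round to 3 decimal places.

ρ_k = kρ / (1 + (k−1)ρ) = 6·0.72 / (1 + 5·0.72) = 4.320 / 4.600 = 0.939.

0.939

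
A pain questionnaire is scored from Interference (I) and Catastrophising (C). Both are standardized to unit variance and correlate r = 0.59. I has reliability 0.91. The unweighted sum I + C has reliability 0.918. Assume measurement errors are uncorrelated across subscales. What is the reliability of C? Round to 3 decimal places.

Var(I+C) = 2 + 2·0.59 = 3.180.
True-score variance = ρ_I + ρ_C + 2·0.59, so 0.918 = (0.91 + ρ_C + 1.18) / 3.180.
ρ_C = 0.918·3.180 − 0.91 − 1.18 = 0.829.

0.829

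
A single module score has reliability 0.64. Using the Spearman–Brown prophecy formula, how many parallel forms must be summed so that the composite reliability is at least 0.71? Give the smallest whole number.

k ≥ ρ*(1−ρ₁)/(ρ₁(1−ρ*)) = 0.71·0.36 / (0.64·0.29) = 1.377.
Smallest integer k = 2.

2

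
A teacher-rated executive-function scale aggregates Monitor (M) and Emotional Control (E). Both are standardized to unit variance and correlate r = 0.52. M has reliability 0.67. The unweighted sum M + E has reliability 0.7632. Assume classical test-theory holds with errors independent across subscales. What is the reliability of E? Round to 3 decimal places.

Var(M+E) = 2 + 2·0.52 = 3.040.
True-score variance = ρ_M + ρ_E + 2·0.52, so 0.7632 = (0.67 + ρ_E + 1.04) / 3.040.
ρ_E = 0.7632·3.040 − 0.67 − 1.04 = 0.610.

0.610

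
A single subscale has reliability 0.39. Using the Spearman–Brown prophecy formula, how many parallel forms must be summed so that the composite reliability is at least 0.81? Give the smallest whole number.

7

k ≥ ρ*(1−ρ₁)/(ρ₁(1−ρ*)) = 0.81·0.61 / (0.39·0.19) = 6.668.
Smallest integer k = 7.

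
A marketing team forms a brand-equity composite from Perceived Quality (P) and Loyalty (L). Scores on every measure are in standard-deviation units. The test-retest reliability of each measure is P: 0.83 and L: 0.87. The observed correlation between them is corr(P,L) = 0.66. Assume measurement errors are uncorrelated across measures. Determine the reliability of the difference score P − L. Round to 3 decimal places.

0.559

Var(P−L) = 1 + 1 − 2·0.66 = 2 − 1.32 = 0.68.
Because errors are independent across components, Cov(Tᵢ,Tⱼ) = Cov(Xᵢ,Xⱼ); the off-diagonal part of the true-score variance is the same as above.
True-score variance = [0.83 + 0.87] − 1.32 = 1.7 − 1.32 = 0.38.
Reliability = 0.38 / 0.68 = 0.559.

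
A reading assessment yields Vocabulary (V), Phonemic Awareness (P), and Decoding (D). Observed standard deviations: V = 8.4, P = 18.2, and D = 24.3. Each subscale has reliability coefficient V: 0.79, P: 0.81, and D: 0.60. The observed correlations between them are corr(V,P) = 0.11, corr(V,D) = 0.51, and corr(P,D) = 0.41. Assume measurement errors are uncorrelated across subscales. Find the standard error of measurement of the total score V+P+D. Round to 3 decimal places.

Var(total) = 992.29 + 604.489 = 1596.78.
True-score variance = 678.341 + 604.489 = 1282.83, so reliability = 0.8034.
Error variance = 1596.78 − 1282.83 = 313.949; SEM = √313.949 = 17.719.

17.719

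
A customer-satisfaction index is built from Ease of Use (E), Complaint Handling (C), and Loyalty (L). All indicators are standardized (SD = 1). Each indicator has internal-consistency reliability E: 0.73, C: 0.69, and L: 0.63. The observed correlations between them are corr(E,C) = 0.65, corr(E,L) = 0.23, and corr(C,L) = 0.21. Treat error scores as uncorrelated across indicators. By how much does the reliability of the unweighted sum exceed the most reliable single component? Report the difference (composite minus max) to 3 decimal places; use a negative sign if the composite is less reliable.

0.087

Var(sum) = 3 + 2.18 = 5.18; true-score variance = 2.05 + 2.18 = 4.23; composite reliability = 0.8166.
Max component reliability = 0.7300.
Difference = 0.8166 − 0.7300 = 0.087.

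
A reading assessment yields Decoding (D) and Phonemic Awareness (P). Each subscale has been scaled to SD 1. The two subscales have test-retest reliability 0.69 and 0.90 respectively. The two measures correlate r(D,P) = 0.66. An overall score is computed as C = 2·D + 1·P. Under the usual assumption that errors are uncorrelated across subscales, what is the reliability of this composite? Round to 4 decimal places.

Var(C) = 2² + 1 + 2·[2·0.66] = 5 + 2.64 = 7.64.
With uncorrelated errors the cross-covariances are all true-score covariance, so they carry over unchanged; only the diagonal terms shrink to ρᵢσᵢ².
True-score variance = [2²·0.69 + 0.90] + 2.64 = 3.66 + 2.64 = 6.3.
Reliability = 6.3 / 7.64 = 0.8246.

0.8246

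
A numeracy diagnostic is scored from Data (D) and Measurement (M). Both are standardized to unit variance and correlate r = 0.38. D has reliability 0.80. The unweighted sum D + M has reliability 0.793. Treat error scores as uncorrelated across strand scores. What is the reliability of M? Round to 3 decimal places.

Var(D+M) = 2 + 2·0.38 = 2.760.
True-score variance = ρ_D + ρ_M + 2·0.38, so 0.793 = (0.80 + ρ_M + 0.76) / 2.760.
ρ_M = 0.793·2.760 − 0.80 − 0.76 = 0.629.

0.629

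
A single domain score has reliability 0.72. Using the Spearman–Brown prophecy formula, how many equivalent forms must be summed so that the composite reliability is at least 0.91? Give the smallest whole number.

k ≥ ρ*(1−ρ₁)/(ρ₁(1−ρ*)) = 0.91·0.28 / (0.72·0.09) = 3.932.
Smallest integer k = 4.

4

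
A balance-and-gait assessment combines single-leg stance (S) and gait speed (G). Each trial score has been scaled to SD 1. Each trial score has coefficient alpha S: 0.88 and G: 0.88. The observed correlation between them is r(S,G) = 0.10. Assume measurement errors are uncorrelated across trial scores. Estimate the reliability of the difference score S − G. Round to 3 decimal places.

0.867

Var(S−G) = 1 + 1 − 2·0.10 = 2 − 0.2 = 1.8.
Under uncorrelated errors the observed covariances equal the true-score covariances, so only the own-variance terms attenuate.
True-score variance = [0.88 + 0.88] − 0.2 = 1.76 − 0.2 = 1.56.
Reliability = 1.56 / 1.8 = 0.867.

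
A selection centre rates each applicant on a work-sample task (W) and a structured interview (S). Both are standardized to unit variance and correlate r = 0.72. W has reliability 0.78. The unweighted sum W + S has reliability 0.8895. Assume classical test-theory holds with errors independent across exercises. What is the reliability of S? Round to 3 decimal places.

Var(W+S) = 2 + 2·0.72 = 3.440.
True-score variance = ρ_W + ρ_S + 2·0.72, so 0.8895 = (0.78 + ρ_S + 1.44) / 3.440.
ρ_S = 0.8895·3.440 − 0.78 − 1.44 = 0.840.

0.840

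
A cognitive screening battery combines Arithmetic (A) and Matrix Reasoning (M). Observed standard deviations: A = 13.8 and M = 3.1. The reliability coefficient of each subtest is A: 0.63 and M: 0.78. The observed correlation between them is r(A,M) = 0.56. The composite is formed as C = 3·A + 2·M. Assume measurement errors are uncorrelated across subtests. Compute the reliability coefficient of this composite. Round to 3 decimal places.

0.685

Var(C) = 3²·13.8² + 2²·3.1² + 2·[6·13.8·3.1·0.56] = 1752.4 + 287.482 = 2039.88.
With uncorrelated errors the cross-covariances are all true-score covariance, so they carry over unchanged; only the diagonal terms shrink to ρᵢσᵢ².
True-score variance = [3²·13.8²·0.63 + 2²·3.1²·0.78] + 287.482 = 1109.78 + 287.482 = 1397.26.
Reliability = 1397.26 / 2039.88 = 0.685.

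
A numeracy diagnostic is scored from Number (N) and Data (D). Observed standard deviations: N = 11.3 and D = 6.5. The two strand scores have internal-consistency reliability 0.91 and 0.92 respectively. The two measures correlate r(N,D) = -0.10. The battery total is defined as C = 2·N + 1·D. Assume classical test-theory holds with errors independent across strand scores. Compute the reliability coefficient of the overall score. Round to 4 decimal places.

0.9058

Var(C) = 2²·11.3² + 6.5² + 2·[2·11.3·6.5·(-0.10)] = 553.01 − 29.38 = 523.63.
Under uncorrelated errors the observed covariances equal the true-score covariances, so only the own-variance terms attenuate.
True-score variance = [2²·11.3²·0.91 + 6.5²·0.92] − 29.38 = 503.662 − 29.38 = 474.282.
Reliability = 474.282 / 523.63 = 0.9058.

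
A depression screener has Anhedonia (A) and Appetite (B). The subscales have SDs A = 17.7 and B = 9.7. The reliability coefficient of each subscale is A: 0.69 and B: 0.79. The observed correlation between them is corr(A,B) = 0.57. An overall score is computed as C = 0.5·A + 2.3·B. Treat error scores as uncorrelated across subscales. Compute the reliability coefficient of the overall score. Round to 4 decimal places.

Var(C) = 0.5²·17.7² + 2.3²·9.7² + 2·[1.15·17.7·9.7·0.57] = 576.059 + 225.086 = 801.144.
Under uncorrelated errors the observed covariances equal the true-score covariances, so only the own-variance terms attenuate.
True-score variance = [0.5²·17.7²·0.69 + 2.3²·9.7²·0.79] + 225.086 = 447.254 + 225.086 = 672.34.
Reliability = 672.34 / 801.144 = 0.8392.

0.8392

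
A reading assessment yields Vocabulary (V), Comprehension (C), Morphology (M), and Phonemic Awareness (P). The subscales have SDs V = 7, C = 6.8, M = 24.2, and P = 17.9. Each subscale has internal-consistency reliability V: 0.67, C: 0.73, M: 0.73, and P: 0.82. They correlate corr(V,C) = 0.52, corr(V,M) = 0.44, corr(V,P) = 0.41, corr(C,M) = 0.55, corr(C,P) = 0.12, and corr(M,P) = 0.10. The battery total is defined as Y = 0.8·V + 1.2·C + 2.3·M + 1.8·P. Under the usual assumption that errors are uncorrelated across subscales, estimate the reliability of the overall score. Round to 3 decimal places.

0.813

Var(Y) = 0.8²·7² + 1.2²·6.8² + 2.3²·24.2² + 1.8²·17.9² + 2·[0.96·7·6.8·0.52 + 1.84·7·24.2·0.44 + 1.44·7·17.9·0.41 + 2.76·6.8·24.2·0.55 + 2.16·6.8·17.9·0.12 + 4.14·24.2·17.9·0.10] = 4234.11 + 1391.15 = 5625.26.
Under uncorrelated errors the observed covariances equal the true-score covariances, so only the own-variance terms attenuate.
True-score variance = [0.8²·7²·0.67 + 1.2²·6.8²·0.73 + 2.3²·24.2²·0.73 + 1.8²·17.9²·0.82] + 1391.15 = 3182.45 + 1391.15 = 4573.6.
Reliability = 4573.6 / 5625.26 = 0.813.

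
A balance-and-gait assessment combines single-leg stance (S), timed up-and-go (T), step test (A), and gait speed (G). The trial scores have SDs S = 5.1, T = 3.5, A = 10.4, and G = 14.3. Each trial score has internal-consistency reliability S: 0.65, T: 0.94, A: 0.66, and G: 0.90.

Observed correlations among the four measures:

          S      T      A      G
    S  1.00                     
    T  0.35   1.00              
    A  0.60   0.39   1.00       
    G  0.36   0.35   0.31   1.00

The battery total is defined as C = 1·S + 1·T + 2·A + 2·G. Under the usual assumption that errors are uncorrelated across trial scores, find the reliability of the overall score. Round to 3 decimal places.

Var(C) = 5.1² + 3.5² + 2²·10.4² + 2²·14.3² + 2·[5.1·3.5·0.35 + 2·5.1·10.4·0.60 + 2·5.1·14.3·0.36 + 2·3.5·10.4·0.39 + 2·3.5·14.3·0.35 + 4·10.4·14.3·0.31] = 1288.86 + 740.49 = 2029.35.
Because errors are independent across components, Cov(Tᵢ,Tⱼ) = Cov(Xᵢ,Xⱼ); the off-diagonal part of the true-score variance is the same as above.
True-score variance = [5.1²·0.65 + 3.5²·0.94 + 2²·10.4²·0.66 + 2²·14.3²·0.90] + 740.49 = 1050.13 + 740.49 = 1790.62.
Reliability = 1790.62 / 2029.35 = 0.882.

0.882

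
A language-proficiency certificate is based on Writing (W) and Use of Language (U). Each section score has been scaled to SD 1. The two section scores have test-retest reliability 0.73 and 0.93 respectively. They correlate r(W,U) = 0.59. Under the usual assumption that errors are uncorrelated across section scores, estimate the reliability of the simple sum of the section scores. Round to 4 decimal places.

Var(W+U) = 2 + 2·[0.59] = 2 + 1.18 = 3.18.
Because errors are independent across components, Cov(Tᵢ,Tⱼ) = Cov(Xᵢ,Xⱼ); the off-diagonal part of the true-score variance is the same as above.
True-score variance = [0.73 + 0.93] + 1.18 = 1.66 + 1.18 = 2.84.
Reliability = 2.84 / 3.18 = 0.8931.

0.8931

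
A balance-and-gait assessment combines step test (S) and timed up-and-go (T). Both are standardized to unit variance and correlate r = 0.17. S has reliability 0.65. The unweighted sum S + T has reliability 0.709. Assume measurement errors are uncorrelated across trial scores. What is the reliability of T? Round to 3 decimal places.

Var(S+T) = 2 + 2·0.17 = 2.340.
True-score variance = ρ_S + ρ_T + 2·0.17, so 0.709 = (0.65 + ρ_T + 0.34) / 2.340.
ρ_T = 0.709·2.340 − 0.65 − 0.34 = 0.669.

0.669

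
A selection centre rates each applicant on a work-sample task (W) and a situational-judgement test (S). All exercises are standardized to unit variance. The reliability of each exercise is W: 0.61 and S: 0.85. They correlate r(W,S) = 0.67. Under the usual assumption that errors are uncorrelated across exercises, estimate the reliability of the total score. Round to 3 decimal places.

0.838

Var(W+S) = 2 + 2·[0.67] = 2 + 1.34 = 3.34.
Under uncorrelated errors the observed covariances equal the true-score covariances, so only the own-variance terms attenuate.
True-score variance = [0.61 + 0.85] + 1.34 = 1.46 + 1.34 = 2.8.
Reliability = 2.8 / 3.34 = 0.838.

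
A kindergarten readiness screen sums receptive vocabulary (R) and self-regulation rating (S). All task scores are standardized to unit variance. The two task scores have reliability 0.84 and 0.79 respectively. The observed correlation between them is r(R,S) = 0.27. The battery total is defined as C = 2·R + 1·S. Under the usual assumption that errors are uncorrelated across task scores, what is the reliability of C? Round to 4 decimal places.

0.8602

Var(C) = 2² + 1 + 2·[2·0.27] = 5 + 1.08 = 6.08.
Under uncorrelated errors the observed covariances equal the true-score covariances, so only the own-variance terms attenuate.
True-score variance = [2²·0.84 + 0.79] + 1.08 = 4.15 + 1.08 = 5.23.
Reliability = 5.23 / 6.08 = 0.8602.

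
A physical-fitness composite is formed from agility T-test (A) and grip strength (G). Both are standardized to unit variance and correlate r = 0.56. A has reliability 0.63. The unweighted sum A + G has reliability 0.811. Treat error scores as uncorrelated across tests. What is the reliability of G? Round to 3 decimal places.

0.780

Var(A+G) = 2 + 2·0.56 = 3.120.
True-score variance = ρ_A + ρ_G + 2·0.56, so 0.811 = (0.63 + ρ_G + 1.12) / 3.120.
ρ_G = 0.811·3.120 − 0.63 − 1.12 = 0.780.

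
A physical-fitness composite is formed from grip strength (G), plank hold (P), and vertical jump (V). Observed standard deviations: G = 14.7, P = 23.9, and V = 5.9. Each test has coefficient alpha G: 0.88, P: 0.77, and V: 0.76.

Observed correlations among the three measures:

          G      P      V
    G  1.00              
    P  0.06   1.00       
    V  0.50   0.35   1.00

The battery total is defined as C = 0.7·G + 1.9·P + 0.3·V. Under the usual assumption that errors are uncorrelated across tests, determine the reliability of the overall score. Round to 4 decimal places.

Var(C) = 0.7²·14.7² + 1.9²·23.9² + 0.3²·5.9² + 2·[1.33·14.7·23.9·0.06 + 0.21·14.7·5.9·0.50 + 0.57·23.9·5.9·0.35] = 2171.09 + 130.549 = 2301.63.
Because errors are independent across components, Cov(Tᵢ,Tⱼ) = Cov(Xᵢ,Xⱼ); the off-diagonal part of the true-score variance is the same as above.
True-score variance = [0.7²·14.7²·0.88 + 1.9²·23.9²·0.77 + 0.3²·5.9²·0.76] + 130.549 = 1683.35 + 130.549 = 1813.9.
Reliability = 1813.9 / 2301.63 = 0.7881.

0.7881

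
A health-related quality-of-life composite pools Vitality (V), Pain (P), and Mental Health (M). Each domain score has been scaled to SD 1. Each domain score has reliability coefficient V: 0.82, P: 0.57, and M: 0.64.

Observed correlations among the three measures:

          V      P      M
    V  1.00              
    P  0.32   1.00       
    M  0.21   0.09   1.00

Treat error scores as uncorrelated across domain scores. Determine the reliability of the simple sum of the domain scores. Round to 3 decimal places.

Var(V+P+M) = 3 + 2·[0.32 + 0.21 + 0.09] = 3 + 1.24 = 4.24.
With uncorrelated errors the cross-covariances are all true-score covariance, so they carry over unchanged; only the diagonal terms shrink to ρᵢσᵢ².
True-score variance = [0.82 + 0.57 + 0.64] + 1.24 = 2.03 + 1.24 = 3.27.
Reliability = 3.27 / 4.24 = 0.771.

0.771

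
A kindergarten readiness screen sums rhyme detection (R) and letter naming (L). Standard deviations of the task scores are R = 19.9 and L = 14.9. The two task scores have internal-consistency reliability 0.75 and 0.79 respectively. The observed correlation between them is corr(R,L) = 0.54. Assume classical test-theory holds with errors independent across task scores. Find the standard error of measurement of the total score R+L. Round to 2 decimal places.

Var(total) = 618.02 + 320.231 = 938.251.
True-score variance = 472.395 + 320.231 = 792.626, so reliability = 0.8448.
Error variance = 938.251 − 792.626 = 145.625; SEM = √145.625 = 12.07.

12.07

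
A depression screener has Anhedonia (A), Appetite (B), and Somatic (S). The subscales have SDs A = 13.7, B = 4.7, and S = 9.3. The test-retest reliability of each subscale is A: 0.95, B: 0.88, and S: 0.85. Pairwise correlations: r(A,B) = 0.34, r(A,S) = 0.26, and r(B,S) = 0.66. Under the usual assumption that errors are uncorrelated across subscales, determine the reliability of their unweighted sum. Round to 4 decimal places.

Var(A+B+S) = 13.7² + 4.7² + 9.3² + 2·[13.7·4.7·0.34 + 13.7·9.3·0.26 + 4.7·9.3·0.66] = 296.27 + 167.736 = 464.006.
Because errors are independent across components, Cov(Tᵢ,Tⱼ) = Cov(Xᵢ,Xⱼ); the off-diagonal part of the true-score variance is the same as above.
True-score variance = [13.7²·0.95 + 4.7²·0.88 + 9.3²·0.85] + 167.736 = 271.261 + 167.736 = 438.997.
Reliability = 438.997 / 464.006 = 0.9461.

0.9461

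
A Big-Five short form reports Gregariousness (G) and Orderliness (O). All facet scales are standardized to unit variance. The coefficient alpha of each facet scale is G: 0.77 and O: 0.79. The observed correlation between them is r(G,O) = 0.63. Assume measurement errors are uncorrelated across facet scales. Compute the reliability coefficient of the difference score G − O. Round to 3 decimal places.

0.405

Var(G−O) = 1 + 1 − 2·0.63 = 2 − 1.26 = 0.74.
With uncorrelated errors the cross-covariances are all true-score covariance, so they carry over unchanged; only the diagonal terms shrink to ρᵢσᵢ².
True-score variance = [0.77 + 0.79] − 1.26 = 1.56 − 1.26 = 0.3.
Reliability = 0.3 / 0.74 = 0.405.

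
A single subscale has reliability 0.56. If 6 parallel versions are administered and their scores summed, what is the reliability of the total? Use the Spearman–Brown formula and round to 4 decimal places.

ρ_k = kρ / (1 + (k−1)ρ) = 6·0.56 / (1 + 5·0.56) = 3.360 / 3.800 = 0.8842.

0.8842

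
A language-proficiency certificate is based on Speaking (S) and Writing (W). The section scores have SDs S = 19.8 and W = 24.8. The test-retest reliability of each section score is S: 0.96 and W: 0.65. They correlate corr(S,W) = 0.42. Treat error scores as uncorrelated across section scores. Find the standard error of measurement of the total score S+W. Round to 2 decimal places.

15.20

Var(total) = 1007.08 + 412.474 = 1419.55.
True-score variance = 776.134 + 412.474 = 1188.61, so reliability = 0.8373.
Error variance = 1419.55 − 1188.61 = 230.946; SEM = √230.946 = 15.20.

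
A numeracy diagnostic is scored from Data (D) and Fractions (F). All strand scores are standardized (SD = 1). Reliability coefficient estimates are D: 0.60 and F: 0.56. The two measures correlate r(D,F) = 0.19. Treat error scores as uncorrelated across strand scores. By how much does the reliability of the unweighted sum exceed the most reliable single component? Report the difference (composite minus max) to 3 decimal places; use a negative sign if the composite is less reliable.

Var(sum) = 2 + 0.38 = 2.38; true-score variance = 1.16 + 0.38 = 1.54; composite reliability = 0.6471.
Max component reliability = 0.6000.
Difference = 0.6471 − 0.6000 = 0.047.

0.047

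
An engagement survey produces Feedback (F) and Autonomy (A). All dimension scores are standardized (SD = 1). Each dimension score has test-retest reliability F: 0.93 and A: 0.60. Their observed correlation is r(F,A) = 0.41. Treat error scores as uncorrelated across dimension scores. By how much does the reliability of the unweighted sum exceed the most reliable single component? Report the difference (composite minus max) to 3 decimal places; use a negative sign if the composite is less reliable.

Var(sum) = 2 + 0.82 = 2.82; true-score variance = 1.53 + 0.82 = 2.35; composite reliability = 0.8333.
Max component reliability = 0.9300.
Difference = 0.8333 − 0.9300 = -0.097.

-0.097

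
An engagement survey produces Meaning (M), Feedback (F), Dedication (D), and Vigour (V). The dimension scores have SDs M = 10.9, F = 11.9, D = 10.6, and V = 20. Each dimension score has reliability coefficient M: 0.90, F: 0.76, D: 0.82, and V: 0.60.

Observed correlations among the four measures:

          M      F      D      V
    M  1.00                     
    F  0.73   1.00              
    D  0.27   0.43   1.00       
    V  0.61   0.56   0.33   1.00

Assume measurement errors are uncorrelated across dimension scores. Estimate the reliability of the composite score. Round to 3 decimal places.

Var(M+F+D+V) = 10.9² + 11.9² + 10.6² + 20² + 2·[10.9·11.9·0.73 + 10.9·10.6·0.27 + 10.9·20·0.61 + 11.9·10.6·0.43 + 11.9·20·0.56 + 10.6·20·0.33] = 772.78 + 1032.69 = 1805.47.
Because errors are independent across components, Cov(Tᵢ,Tⱼ) = Cov(Xᵢ,Xⱼ); the off-diagonal part of the true-score variance is the same as above.
True-score variance = [10.9²·0.90 + 11.9²·0.76 + 10.6²·0.82 + 20²·0.60] + 1032.69 = 546.688 + 1032.69 = 1579.38.
Reliability = 1579.38 / 1805.47 = 0.875.

0.875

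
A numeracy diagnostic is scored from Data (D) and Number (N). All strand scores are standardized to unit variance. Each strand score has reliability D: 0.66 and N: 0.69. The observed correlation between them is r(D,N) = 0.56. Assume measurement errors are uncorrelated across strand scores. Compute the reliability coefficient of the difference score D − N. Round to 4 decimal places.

0.2614

Var(D−N) = 1 + 1 − 2·0.56 = 2 − 1.12 = 0.88.
Under uncorrelated errors the observed covariances equal the true-score covariances, so only the own-variance terms attenuate.
True-score variance = [0.66 + 0.69] − 1.12 = 1.35 − 1.12 = 0.23.
Reliability = 0.23 / 0.88 = 0.2614.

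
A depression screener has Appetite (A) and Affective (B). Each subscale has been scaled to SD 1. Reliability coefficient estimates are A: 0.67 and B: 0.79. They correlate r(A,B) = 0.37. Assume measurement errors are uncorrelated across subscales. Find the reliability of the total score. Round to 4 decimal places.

Var(A+B) = 2 + 2·[0.37] = 2 + 0.74 = 2.74.
Under uncorrelated errors the observed covariances equal the true-score covariances, so only the own-variance terms attenuate.
True-score variance = [0.67 + 0.79] + 0.74 = 1.46 + 0.74 = 2.2.
Reliability = 2.2 / 2.74 = 0.8029.

0.8029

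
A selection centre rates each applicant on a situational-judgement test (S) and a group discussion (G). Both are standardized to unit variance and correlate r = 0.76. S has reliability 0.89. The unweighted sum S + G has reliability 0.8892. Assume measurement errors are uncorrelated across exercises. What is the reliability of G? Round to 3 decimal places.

Var(S+G) = 2 + 2·0.76 = 3.520.
True-score variance = ρ_S + ρ_G + 2·0.76, so 0.8892 = (0.89 + ρ_G + 1.52) / 3.520.
ρ_G = 0.8892·3.520 − 0.89 − 1.52 = 0.720.

0.720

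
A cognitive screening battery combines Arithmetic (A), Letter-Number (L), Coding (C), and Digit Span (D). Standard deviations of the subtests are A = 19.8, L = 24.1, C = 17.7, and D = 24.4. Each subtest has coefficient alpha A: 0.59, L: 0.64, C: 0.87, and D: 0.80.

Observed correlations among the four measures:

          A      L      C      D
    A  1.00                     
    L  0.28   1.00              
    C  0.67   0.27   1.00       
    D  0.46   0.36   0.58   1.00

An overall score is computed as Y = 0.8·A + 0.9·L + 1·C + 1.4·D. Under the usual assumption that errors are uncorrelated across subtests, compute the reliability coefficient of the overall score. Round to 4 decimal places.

Var(Y) = 0.8²·19.8² + 0.9²·24.1² + 17.7² + 1.4²·24.4² + 2·[0.72·19.8·24.1·0.28 + 0.8·19.8·17.7·0.67 + 1.12·19.8·24.4·0.46 + 0.9·24.1·17.7·0.27 + 1.26·24.1·24.4·0.36 + 1.4·17.7·24.4·0.58] = 2201.56 + 2508.05 = 4709.61.
Under uncorrelated errors the observed covariances equal the true-score covariances, so only the own-variance terms attenuate.
True-score variance = [0.8²·19.8²·0.59 + 0.9²·24.1²·0.64 + 17.7²·0.87 + 1.4²·24.4²·0.80] + 2508.05 = 1655.21 + 2508.05 = 4163.27.
Reliability = 4163.27 / 4709.61 = 0.8840.

0.8840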